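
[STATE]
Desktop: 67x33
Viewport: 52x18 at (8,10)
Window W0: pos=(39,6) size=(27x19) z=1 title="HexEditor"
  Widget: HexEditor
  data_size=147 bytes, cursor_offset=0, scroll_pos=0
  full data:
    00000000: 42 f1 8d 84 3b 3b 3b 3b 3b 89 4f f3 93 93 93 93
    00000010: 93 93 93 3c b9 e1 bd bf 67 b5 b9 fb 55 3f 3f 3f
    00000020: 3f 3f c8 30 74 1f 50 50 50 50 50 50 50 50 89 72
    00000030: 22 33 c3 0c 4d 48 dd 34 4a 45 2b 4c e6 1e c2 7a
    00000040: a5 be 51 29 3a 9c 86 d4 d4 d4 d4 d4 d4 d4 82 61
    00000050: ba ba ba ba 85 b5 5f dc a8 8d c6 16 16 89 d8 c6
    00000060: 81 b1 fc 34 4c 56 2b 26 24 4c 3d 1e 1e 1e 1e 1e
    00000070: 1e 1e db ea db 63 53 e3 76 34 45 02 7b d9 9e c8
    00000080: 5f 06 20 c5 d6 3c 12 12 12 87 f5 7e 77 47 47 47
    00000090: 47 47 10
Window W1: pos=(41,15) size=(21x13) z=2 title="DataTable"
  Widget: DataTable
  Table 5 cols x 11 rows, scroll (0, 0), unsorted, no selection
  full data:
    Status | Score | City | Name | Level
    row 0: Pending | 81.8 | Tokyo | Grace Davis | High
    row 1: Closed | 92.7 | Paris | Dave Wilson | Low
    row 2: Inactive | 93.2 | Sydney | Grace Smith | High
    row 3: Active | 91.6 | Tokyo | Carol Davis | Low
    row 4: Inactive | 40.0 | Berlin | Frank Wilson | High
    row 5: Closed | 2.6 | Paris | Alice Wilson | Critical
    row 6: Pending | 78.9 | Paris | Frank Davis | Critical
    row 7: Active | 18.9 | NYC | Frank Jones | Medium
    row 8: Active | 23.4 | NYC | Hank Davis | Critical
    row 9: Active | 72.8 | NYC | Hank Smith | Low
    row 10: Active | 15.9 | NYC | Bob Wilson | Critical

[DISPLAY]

                               ┃00000010  93 93 93 3
                               ┃00000020  3f 3f c8 3
                               ┃00000030  22 33 c3 0
                               ┃00000040  a5 be 51 2
                               ┃00000050  ba ba ba b
                               ┃0┏━━━━━━━━━━━━━━━━━━
                               ┃0┃ DataTable        
                               ┃0┠──────────────────
                               ┃0┃Status  │Score│Cit
                               ┃ ┃────────┼─────┼───
                               ┃ ┃Pending │81.8 │Tok
                               ┃ ┃Closed  │92.7 │Par
                               ┃ ┃Inactive│93.2 │Syd
                               ┃ ┃Active  │91.6 │Tok
                               ┗━┃Inactive│40.0 │Ber
                                 ┃Closed  │2.6  │Par
                                 ┃Pending │78.9 │Par
                                 ┗━━━━━━━━━━━━━━━━━━


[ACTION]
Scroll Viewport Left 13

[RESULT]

                                       ┃00000010  93
                                       ┃00000020  3f
                                       ┃00000030  22
                                       ┃00000040  a5
                                       ┃00000050  ba
                                       ┃0┏━━━━━━━━━━
                                       ┃0┃ DataTable
                                       ┃0┠──────────
                                       ┃0┃Status  │S
                                       ┃ ┃────────┼─
                                       ┃ ┃Pending │8
                                       ┃ ┃Closed  │9
                                       ┃ ┃Inactive│9
                                       ┃ ┃Active  │9
                                       ┗━┃Inactive│4
                                         ┃Closed  │2
                                         ┃Pending │7
                                         ┗━━━━━━━━━━


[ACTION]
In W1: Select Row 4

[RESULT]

                                       ┃00000010  93
                                       ┃00000020  3f
                                       ┃00000030  22
                                       ┃00000040  a5
                                       ┃00000050  ba
                                       ┃0┏━━━━━━━━━━
                                       ┃0┃ DataTable
                                       ┃0┠──────────
                                       ┃0┃Status  │S
                                       ┃ ┃────────┼─
                                       ┃ ┃Pending │8
                                       ┃ ┃Closed  │9
                                       ┃ ┃Inactive│9
                                       ┃ ┃Active  │9
                                       ┗━┃>nactive│4
                                         ┃Closed  │2
                                         ┃Pending │7
                                         ┗━━━━━━━━━━


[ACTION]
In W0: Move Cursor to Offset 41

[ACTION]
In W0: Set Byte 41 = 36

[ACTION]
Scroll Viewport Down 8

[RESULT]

                                       ┃0┏━━━━━━━━━━
                                       ┃0┃ DataTable
                                       ┃0┠──────────
                                       ┃0┃Status  │S
                                       ┃ ┃────────┼─
                                       ┃ ┃Pending │8
                                       ┃ ┃Closed  │9
                                       ┃ ┃Inactive│9
                                       ┃ ┃Active  │9
                                       ┗━┃>nactive│4
                                         ┃Closed  │2
                                         ┃Pending │7
                                         ┗━━━━━━━━━━
                                                    
                                                    
                                                    
                                                    
                                                    


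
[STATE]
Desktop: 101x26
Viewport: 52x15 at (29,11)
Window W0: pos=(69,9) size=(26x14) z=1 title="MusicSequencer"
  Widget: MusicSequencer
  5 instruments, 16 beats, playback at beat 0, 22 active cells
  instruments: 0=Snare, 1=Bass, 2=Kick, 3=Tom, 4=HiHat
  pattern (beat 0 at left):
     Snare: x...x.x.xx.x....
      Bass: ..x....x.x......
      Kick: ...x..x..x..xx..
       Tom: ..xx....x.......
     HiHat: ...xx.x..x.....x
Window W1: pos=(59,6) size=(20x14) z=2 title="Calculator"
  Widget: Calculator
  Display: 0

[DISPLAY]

                              ┃│ 7 │ 8 │ 9 │ ÷ │ ┃──
                              ┃├───┼───┼───┼───┤ ┃34
                              ┃│ 4 │ 5 │ 6 │ × │ ┃·█
                              ┃├───┼───┼───┼───┤ ┃··
                              ┃│ 1 │ 2 │ 3 │ - │ ┃█·
                              ┃├───┼───┼───┼───┤ ┃█·
                              ┃│ 0 │ . │ = │ + │ ┃██
                              ┃└───┴───┴───┴───┘ ┃  
                              ┗━━━━━━━━━━━━━━━━━━┛  
                                        ┃           
                                        ┃           
                                        ┗━━━━━━━━━━━
                                                    
                                                    
                                                    


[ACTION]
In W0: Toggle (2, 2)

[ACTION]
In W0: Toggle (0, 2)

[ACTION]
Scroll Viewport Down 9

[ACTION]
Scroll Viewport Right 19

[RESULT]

           ┃│ 7 │ 8 │ 9 │ ÷ │ ┃───────────────┨     
           ┃├───┼───┼───┼───┤ ┃3456789012345  ┃     
           ┃│ 4 │ 5 │ 6 │ × │ ┃·█·█·██·█····  ┃     
           ┃├───┼───┼───┼───┤ ┃····█·█······  ┃     
           ┃│ 1 │ 2 │ 3 │ - │ ┃█··█··█··██··  ┃     
           ┃├───┼───┼───┼───┤ ┃█····█·······  ┃     
           ┃│ 0 │ . │ = │ + │ ┃██·█··█·····█  ┃     
           ┃└───┴───┴───┴───┘ ┃               ┃     
           ┗━━━━━━━━━━━━━━━━━━┛               ┃     
                     ┃                        ┃     
                     ┃                        ┃     
                     ┗━━━━━━━━━━━━━━━━━━━━━━━━┛     
                                                    
                                                    
                                                    


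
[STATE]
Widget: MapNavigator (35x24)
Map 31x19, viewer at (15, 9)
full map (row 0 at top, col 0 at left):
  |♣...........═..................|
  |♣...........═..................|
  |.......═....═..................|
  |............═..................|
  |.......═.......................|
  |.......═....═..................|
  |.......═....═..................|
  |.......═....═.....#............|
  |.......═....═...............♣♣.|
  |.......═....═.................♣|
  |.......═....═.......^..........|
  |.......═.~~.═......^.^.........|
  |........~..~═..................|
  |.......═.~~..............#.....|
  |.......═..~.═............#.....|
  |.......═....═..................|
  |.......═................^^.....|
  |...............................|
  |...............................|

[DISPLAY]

                                   
                                   
                                   
  ♣...........═..................  
  ♣...........═..................  
  .......═....═..................  
  ............═..................  
  .......═.......................  
  .......═....═..................  
  .......═....═..................  
  .......═....═.....#............  
  .......═....═...............♣♣.  
  .......═....═..@..............♣  
  .......═....═.......^..........  
  .......═.~~.═......^.^.........  
  ........~..~═..................  
  .......═.~~..............#.....  
  .......═..~.═............#.....  
  .......═....═..................  
  .......═................^^.....  
  ...............................  
  ...............................  
                                   
                                   


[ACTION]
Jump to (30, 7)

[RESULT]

                                   
                                   
                                   
                                   
                                   
..................                 
..................                 
..................                 
..................                 
..................                 
..................                 
..................                 
.....#...........@                 
...............♣♣.                 
.................♣                 
.......^..........                 
......^.^.........                 
..................                 
............#.....                 
............#.....                 
..................                 
...........^^.....                 
..................                 
..................                 


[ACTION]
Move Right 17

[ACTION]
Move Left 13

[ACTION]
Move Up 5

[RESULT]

                                   
                                   
                                   
                                   
                                   
                                   
                                   
                                   
                                   
                                   
♣...........═..................    
♣...........═..................    
.......═....═....@.............    
............═..................    
.......═.......................    
.......═....═..................    
.......═....═..................    
.......═....═.....#............    
.......═....═...............♣♣.    
.......═....═.................♣    
.......═....═.......^..........    
.......═.~~.═......^.^.........    
........~..~═..................    
.......═.~~..............#.....    


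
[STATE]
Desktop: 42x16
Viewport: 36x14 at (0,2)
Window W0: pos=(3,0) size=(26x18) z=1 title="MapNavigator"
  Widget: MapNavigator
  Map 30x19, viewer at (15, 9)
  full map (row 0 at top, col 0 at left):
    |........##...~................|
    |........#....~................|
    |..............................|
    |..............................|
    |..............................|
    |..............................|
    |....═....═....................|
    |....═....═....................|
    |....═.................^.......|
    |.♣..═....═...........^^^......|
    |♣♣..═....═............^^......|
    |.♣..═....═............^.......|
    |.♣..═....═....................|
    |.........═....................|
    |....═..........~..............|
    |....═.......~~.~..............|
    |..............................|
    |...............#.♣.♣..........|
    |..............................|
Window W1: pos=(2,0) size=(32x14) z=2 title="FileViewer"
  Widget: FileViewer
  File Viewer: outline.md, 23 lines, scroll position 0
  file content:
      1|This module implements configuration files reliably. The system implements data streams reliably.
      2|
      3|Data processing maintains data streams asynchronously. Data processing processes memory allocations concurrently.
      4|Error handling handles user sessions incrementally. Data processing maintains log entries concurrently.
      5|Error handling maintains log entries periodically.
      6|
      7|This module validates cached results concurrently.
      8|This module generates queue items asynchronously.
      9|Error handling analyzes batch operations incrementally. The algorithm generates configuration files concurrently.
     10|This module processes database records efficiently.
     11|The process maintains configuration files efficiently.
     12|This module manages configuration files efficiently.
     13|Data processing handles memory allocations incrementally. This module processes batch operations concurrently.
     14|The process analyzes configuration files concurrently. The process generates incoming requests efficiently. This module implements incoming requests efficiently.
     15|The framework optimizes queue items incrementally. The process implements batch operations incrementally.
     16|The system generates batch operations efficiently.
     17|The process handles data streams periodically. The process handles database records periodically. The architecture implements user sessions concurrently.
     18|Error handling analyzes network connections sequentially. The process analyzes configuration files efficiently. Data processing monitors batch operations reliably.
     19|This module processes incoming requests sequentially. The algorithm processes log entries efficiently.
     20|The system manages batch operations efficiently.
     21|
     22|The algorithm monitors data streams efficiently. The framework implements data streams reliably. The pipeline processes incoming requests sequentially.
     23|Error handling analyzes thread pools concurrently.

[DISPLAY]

  ┠──────────────────────────────┨  
  ┃This module implements config▲┃  
  ┃                             █┃  
  ┃Data processing maintains dat░┃  
  ┃Error handling handles user s░┃  
  ┃Error handling maintains log ░┃  
  ┃                             ░┃  
  ┃This module validates cached ░┃  
  ┃This module generates queue i░┃  
  ┃Error handling analyzes batch░┃  
  ┃This module processes databas▼┃  
  ┗━━━━━━━━━━━━━━━━━━━━━━━━━━━━━━┛  
   ┃......═.................┃       
   ┃.═..........~...........┃       


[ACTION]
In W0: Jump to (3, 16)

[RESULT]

  ┠──────────────────────────────┨  
  ┃This module implements config▲┃  
  ┃                             █┃  
  ┃Data processing maintains dat░┃  
  ┃Error handling handles user s░┃  
  ┃Error handling maintains log ░┃  
  ┃                             ░┃  
  ┃This module validates cached ░┃  
  ┃This module generates queue i░┃  
  ┃Error handling analyzes batch░┃  
  ┃This module processes databas▼┃  
  ┗━━━━━━━━━━━━━━━━━━━━━━━━━━━━━━┛  
   ┃                        ┃       
   ┃                        ┃       


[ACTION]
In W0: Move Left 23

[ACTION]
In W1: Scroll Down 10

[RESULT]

  ┠──────────────────────────────┨  
  ┃The process maintains configu▲┃  
  ┃This module manages configura░┃  
  ┃Data processing handles memor░┃  
  ┃The process analyzes configur░┃  
  ┃The framework optimizes queue░┃  
  ┃The system generates batch op░┃  
  ┃The process handles data stre░┃  
  ┃Error handling analyzes netwo█┃  
  ┃This module processes incomin░┃  
  ┃The system manages batch oper▼┃  
  ┗━━━━━━━━━━━━━━━━━━━━━━━━━━━━━━┛  
   ┃                        ┃       
   ┃                        ┃       


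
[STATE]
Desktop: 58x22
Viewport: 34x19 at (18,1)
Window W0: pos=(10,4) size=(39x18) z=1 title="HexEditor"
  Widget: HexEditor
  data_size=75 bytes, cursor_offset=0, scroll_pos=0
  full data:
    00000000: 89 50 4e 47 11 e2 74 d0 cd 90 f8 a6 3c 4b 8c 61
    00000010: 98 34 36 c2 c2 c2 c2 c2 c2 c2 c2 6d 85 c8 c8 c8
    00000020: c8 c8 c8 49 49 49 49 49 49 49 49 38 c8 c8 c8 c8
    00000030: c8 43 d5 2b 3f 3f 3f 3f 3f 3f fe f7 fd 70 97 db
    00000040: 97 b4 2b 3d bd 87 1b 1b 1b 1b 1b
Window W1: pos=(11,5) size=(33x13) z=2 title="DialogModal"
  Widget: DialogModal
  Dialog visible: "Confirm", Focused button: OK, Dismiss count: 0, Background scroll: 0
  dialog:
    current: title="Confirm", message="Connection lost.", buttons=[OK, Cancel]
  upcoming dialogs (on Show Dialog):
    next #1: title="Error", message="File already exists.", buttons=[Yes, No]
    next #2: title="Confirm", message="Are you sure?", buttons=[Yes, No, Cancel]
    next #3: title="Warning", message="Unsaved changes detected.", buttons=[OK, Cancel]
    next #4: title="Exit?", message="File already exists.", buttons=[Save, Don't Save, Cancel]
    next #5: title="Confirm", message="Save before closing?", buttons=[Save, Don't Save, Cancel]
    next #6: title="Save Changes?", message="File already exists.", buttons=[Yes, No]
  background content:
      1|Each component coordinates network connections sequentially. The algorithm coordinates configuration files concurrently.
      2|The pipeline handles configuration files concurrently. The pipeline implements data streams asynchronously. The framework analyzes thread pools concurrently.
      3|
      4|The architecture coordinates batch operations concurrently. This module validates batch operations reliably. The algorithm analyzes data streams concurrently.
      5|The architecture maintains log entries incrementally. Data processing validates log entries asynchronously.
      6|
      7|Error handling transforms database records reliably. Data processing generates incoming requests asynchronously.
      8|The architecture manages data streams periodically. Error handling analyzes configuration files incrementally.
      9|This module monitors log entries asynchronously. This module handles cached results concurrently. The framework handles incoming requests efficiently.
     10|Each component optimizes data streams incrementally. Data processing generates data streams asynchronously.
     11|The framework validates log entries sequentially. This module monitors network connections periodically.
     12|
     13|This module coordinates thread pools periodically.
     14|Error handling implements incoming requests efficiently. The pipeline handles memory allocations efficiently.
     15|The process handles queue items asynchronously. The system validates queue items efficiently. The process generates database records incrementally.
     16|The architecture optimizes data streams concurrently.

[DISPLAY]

                                  
                                  
                                  
━━━━━━━━━━━━━━━━━━━━━━━━━━━━━━┓   
━━━━━━━━━━━━━━━━━━━━━━━━━┓    ┃   
gModal                   ┃────┨   
─────────────────────────┨  cd┃   
omponent coordinates netw┃  c2┃   
peline handles configurat┃  49┃   
──────────────────┐      ┃  3f┃   
     Confirm      │tes ba┃  1b┃   
 Connection lost. │s log ┃    ┃   
  [OK]  Cancel    │      ┃    ┃   
──────────────────┘ datab┃    ┃   
chitecture manages data s┃    ┃   
odule monitors log entrie┃    ┃   
━━━━━━━━━━━━━━━━━━━━━━━━━┛    ┃   
                              ┃   
                              ┃   


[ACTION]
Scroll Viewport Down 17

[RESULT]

                                  
━━━━━━━━━━━━━━━━━━━━━━━━━━━━━━┓   
━━━━━━━━━━━━━━━━━━━━━━━━━┓    ┃   
gModal                   ┃────┨   
─────────────────────────┨  cd┃   
omponent coordinates netw┃  c2┃   
peline handles configurat┃  49┃   
──────────────────┐      ┃  3f┃   
     Confirm      │tes ba┃  1b┃   
 Connection lost. │s log ┃    ┃   
  [OK]  Cancel    │      ┃    ┃   
──────────────────┘ datab┃    ┃   
chitecture manages data s┃    ┃   
odule monitors log entrie┃    ┃   
━━━━━━━━━━━━━━━━━━━━━━━━━┛    ┃   
                              ┃   
                              ┃   
                              ┃   
━━━━━━━━━━━━━━━━━━━━━━━━━━━━━━┛   


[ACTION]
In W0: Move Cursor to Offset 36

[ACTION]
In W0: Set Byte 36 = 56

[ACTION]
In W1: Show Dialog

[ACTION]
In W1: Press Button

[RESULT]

                                  
━━━━━━━━━━━━━━━━━━━━━━━━━━━━━━┓   
━━━━━━━━━━━━━━━━━━━━━━━━━┓    ┃   
gModal                   ┃────┨   
─────────────────────────┨  cd┃   
omponent coordinates netw┃  c2┃   
peline handles configurat┃  49┃   
                         ┃  3f┃   
chitecture coordinates ba┃  1b┃   
chitecture maintains log ┃    ┃   
                         ┃    ┃   
handling transforms datab┃    ┃   
chitecture manages data s┃    ┃   
odule monitors log entrie┃    ┃   
━━━━━━━━━━━━━━━━━━━━━━━━━┛    ┃   
                              ┃   
                              ┃   
                              ┃   
━━━━━━━━━━━━━━━━━━━━━━━━━━━━━━┛   


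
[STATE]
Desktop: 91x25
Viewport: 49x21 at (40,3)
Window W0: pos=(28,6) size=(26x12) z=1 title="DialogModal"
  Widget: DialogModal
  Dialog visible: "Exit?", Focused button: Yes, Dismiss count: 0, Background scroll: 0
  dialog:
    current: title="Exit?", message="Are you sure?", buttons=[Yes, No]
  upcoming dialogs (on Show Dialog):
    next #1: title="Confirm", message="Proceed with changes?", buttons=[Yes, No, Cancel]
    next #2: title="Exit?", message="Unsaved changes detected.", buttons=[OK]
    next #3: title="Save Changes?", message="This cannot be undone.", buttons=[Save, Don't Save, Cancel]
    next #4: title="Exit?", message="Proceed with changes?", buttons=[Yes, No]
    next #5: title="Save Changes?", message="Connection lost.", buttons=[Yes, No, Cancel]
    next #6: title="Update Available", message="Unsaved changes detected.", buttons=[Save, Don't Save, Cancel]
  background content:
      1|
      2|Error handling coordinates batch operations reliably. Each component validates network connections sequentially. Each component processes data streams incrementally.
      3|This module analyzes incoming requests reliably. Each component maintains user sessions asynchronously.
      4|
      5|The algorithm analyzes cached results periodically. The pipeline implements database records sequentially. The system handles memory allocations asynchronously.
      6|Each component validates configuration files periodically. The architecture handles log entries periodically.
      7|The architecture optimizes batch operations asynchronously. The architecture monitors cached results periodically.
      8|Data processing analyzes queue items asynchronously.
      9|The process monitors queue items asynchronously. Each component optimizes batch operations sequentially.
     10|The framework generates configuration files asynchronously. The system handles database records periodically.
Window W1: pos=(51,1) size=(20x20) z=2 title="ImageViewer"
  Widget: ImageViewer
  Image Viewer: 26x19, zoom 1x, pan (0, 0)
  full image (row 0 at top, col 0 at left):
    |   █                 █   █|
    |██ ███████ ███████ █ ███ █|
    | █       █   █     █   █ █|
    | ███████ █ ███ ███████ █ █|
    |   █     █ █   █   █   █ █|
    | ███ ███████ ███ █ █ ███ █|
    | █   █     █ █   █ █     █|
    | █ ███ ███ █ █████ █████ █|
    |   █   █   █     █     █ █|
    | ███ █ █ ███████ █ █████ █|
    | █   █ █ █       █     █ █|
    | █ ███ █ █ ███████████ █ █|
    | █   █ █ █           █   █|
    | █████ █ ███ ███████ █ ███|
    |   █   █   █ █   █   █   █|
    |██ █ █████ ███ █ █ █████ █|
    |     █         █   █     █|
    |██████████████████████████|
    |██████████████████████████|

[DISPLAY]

           ┠──────────────────┨                  
           ┃   █              ┃                  
           ┃██ ███████ ███████┃                  
━━━━━━━━━━━┃ █       █   █    ┃                  
l          ┃ ███████ █ ███ ███┃                  
───────────┃   █     █ █   █  ┃                  
           ┃ ███ ███████ ███ █┃                  
────────┐in┃ █   █     █ █   █┃                  
it?     │ i┃ █ ███ ███ █ █████┃                  
u sure? │  ┃   █   █   █     █┃                  
]  No   │es┃ ███ █ █ ███████ █┃                  
────────┘at┃ █   █ █ █       █┃                  
cture optim┃ █ ███ █ █ ███████┃                  
sing analyz┃ █   █ █ █        ┃                  
━━━━━━━━━━━┃ █████ █ ███ █████┃                  
           ┃   █   █   █ █   █┃                  
           ┃██ █ █████ ███ █ █┃                  
           ┗━━━━━━━━━━━━━━━━━━┛                  
                                                 
                                                 
                                                 


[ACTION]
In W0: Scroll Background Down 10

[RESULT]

           ┠──────────────────┨                  
           ┃   █              ┃                  
           ┃██ ███████ ███████┃                  
━━━━━━━━━━━┃ █       █   █    ┃                  
l          ┃ ███████ █ ███ ███┃                  
───────────┃   █     █ █   █  ┃                  
rk generate┃ ███ ███████ ███ █┃                  
────────┐  ┃ █   █     █ █   █┃                  
it?     │  ┃ █ ███ ███ █ █████┃                  
u sure? │  ┃   █   █   █     █┃                  
]  No   │  ┃ ███ █ █ ███████ █┃                  
────────┘  ┃ █   █ █ █       █┃                  
           ┃ █ ███ █ █ ███████┃                  
           ┃ █   █ █ █        ┃                  
━━━━━━━━━━━┃ █████ █ ███ █████┃                  
           ┃   █   █   █ █   █┃                  
           ┃██ █ █████ ███ █ █┃                  
           ┗━━━━━━━━━━━━━━━━━━┛                  
                                                 
                                                 
                                                 


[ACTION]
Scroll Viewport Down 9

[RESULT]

           ┃   █              ┃                  
           ┃██ ███████ ███████┃                  
━━━━━━━━━━━┃ █       █   █    ┃                  
l          ┃ ███████ █ ███ ███┃                  
───────────┃   █     █ █   █  ┃                  
rk generate┃ ███ ███████ ███ █┃                  
────────┐  ┃ █   █     █ █   █┃                  
it?     │  ┃ █ ███ ███ █ █████┃                  
u sure? │  ┃   █   █   █     █┃                  
]  No   │  ┃ ███ █ █ ███████ █┃                  
────────┘  ┃ █   █ █ █       █┃                  
           ┃ █ ███ █ █ ███████┃                  
           ┃ █   █ █ █        ┃                  
━━━━━━━━━━━┃ █████ █ ███ █████┃                  
           ┃   █   █   █ █   █┃                  
           ┃██ █ █████ ███ █ █┃                  
           ┗━━━━━━━━━━━━━━━━━━┛                  
                                                 
                                                 
                                                 
                                                 


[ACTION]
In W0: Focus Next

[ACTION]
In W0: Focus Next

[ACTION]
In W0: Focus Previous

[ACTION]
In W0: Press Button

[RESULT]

           ┃   █              ┃                  
           ┃██ ███████ ███████┃                  
━━━━━━━━━━━┃ █       █   █    ┃                  
l          ┃ ███████ █ ███ ███┃                  
───────────┃   █     █ █   █  ┃                  
rk generate┃ ███ ███████ ███ █┃                  
           ┃ █   █     █ █   █┃                  
           ┃ █ ███ ███ █ █████┃                  
           ┃   █   █   █     █┃                  
           ┃ ███ █ █ ███████ █┃                  
           ┃ █   █ █ █       █┃                  
           ┃ █ ███ █ █ ███████┃                  
           ┃ █   █ █ █        ┃                  
━━━━━━━━━━━┃ █████ █ ███ █████┃                  
           ┃   █   █   █ █   █┃                  
           ┃██ █ █████ ███ █ █┃                  
           ┗━━━━━━━━━━━━━━━━━━┛                  
                                                 
                                                 
                                                 
                                                 


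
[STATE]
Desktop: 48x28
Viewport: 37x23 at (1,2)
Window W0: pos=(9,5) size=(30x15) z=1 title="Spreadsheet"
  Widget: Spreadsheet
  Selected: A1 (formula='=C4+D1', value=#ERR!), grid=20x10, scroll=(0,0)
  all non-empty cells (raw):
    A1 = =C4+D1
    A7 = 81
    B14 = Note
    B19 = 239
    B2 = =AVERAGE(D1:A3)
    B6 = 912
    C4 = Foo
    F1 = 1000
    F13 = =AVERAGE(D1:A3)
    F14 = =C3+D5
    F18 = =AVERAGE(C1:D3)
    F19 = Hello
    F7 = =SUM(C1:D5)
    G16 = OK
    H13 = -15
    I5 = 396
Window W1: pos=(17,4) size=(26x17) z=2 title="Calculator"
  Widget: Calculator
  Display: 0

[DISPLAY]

                                     
                                     
                ┏━━━━━━━━━━━━━━━━━━━━
        ┏━━━━━━━┃ Calculator         
        ┃ Spread┠────────────────────
        ┠───────┃                    
        ┃A1: =C4┃┌───┬───┬───┬───┐   
        ┃       ┃│ 7 │ 8 │ 9 │ ÷ │   
        ┃-------┃├───┼───┼───┼───┤   
        ┃  1 [#E┃│ 4 │ 5 │ 6 │ × │   
        ┃  2    ┃├───┼───┼───┼───┤   
        ┃  3    ┃│ 1 │ 2 │ 3 │ - │   
        ┃  4    ┃├───┼───┼───┼───┤   
        ┃  5    ┃│ 0 │ . │ = │ + │   
        ┃  6    ┃├───┼───┼───┼───┤   
        ┃  7    ┃│ C │ MC│ MR│ M+│   
        ┃  8    ┃└───┴───┴───┴───┘   
        ┗━━━━━━━┃                    
                ┗━━━━━━━━━━━━━━━━━━━━
                                     
                                     
                                     
                                     


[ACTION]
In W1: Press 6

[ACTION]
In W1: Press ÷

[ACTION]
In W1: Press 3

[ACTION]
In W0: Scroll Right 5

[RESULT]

                                     
                                     
                ┏━━━━━━━━━━━━━━━━━━━━
        ┏━━━━━━━┃ Calculator         
        ┃ Spread┠────────────────────
        ┠───────┃                    
        ┃A1: =C4┃┌───┬───┬───┬───┐   
        ┃       ┃│ 7 │ 8 │ 9 │ ÷ │   
        ┃-------┃├───┼───┼───┼───┤   
        ┃  1    ┃│ 4 │ 5 │ 6 │ × │   
        ┃  2    ┃├───┼───┼───┼───┤   
        ┃  3    ┃│ 1 │ 2 │ 3 │ - │   
        ┃  4    ┃├───┼───┼───┼───┤   
        ┃  5    ┃│ 0 │ . │ = │ + │   
        ┃  6    ┃├───┼───┼───┼───┤   
        ┃  7    ┃│ C │ MC│ MR│ M+│   
        ┃  8    ┃└───┴───┴───┴───┘   
        ┗━━━━━━━┃                    
                ┗━━━━━━━━━━━━━━━━━━━━
                                     
                                     
                                     
                                     


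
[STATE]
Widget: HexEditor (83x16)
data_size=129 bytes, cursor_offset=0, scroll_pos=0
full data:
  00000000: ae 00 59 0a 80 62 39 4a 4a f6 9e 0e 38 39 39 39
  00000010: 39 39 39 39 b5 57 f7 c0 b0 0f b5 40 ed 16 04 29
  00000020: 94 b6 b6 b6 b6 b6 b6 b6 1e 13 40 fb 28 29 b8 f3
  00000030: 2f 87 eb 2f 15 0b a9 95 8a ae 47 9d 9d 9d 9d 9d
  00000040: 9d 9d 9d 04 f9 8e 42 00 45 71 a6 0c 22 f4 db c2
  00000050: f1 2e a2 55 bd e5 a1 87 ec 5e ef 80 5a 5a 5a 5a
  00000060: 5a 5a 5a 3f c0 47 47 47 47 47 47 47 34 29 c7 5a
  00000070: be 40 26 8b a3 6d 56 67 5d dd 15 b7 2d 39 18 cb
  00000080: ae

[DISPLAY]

00000000  AE 00 59 0a 80 62 39 4a  4a f6 9e 0e 38 39 39 39  |..Y..b9JJ...8999|     
00000010  39 39 39 39 b5 57 f7 c0  b0 0f b5 40 ed 16 04 29  |9999.W.....@...)|     
00000020  94 b6 b6 b6 b6 b6 b6 b6  1e 13 40 fb 28 29 b8 f3  |..........@.()..|     
00000030  2f 87 eb 2f 15 0b a9 95  8a ae 47 9d 9d 9d 9d 9d  |/../......G.....|     
00000040  9d 9d 9d 04 f9 8e 42 00  45 71 a6 0c 22 f4 db c2  |......B.Eq.."...|     
00000050  f1 2e a2 55 bd e5 a1 87  ec 5e ef 80 5a 5a 5a 5a  |...U.....^..ZZZZ|     
00000060  5a 5a 5a 3f c0 47 47 47  47 47 47 47 34 29 c7 5a  |ZZZ?.GGGGGGG4).Z|     
00000070  be 40 26 8b a3 6d 56 67  5d dd 15 b7 2d 39 18 cb  |.@&..mVg]...-9..|     
00000080  ae                                                |.               |     
                                                                                   
                                                                                   
                                                                                   
                                                                                   
                                                                                   
                                                                                   
                                                                                   


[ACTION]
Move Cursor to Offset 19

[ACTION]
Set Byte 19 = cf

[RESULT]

00000000  ae 00 59 0a 80 62 39 4a  4a f6 9e 0e 38 39 39 39  |..Y..b9JJ...8999|     
00000010  39 39 39 CF b5 57 f7 c0  b0 0f b5 40 ed 16 04 29  |999..W.....@...)|     
00000020  94 b6 b6 b6 b6 b6 b6 b6  1e 13 40 fb 28 29 b8 f3  |..........@.()..|     
00000030  2f 87 eb 2f 15 0b a9 95  8a ae 47 9d 9d 9d 9d 9d  |/../......G.....|     
00000040  9d 9d 9d 04 f9 8e 42 00  45 71 a6 0c 22 f4 db c2  |......B.Eq.."...|     
00000050  f1 2e a2 55 bd e5 a1 87  ec 5e ef 80 5a 5a 5a 5a  |...U.....^..ZZZZ|     
00000060  5a 5a 5a 3f c0 47 47 47  47 47 47 47 34 29 c7 5a  |ZZZ?.GGGGGGG4).Z|     
00000070  be 40 26 8b a3 6d 56 67  5d dd 15 b7 2d 39 18 cb  |.@&..mVg]...-9..|     
00000080  ae                                                |.               |     
                                                                                   
                                                                                   
                                                                                   
                                                                                   
                                                                                   
                                                                                   
                                                                                   


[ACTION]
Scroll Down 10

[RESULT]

00000080  ae                                                |.               |     
                                                                                   
                                                                                   
                                                                                   
                                                                                   
                                                                                   
                                                                                   
                                                                                   
                                                                                   
                                                                                   
                                                                                   
                                                                                   
                                                                                   
                                                                                   
                                                                                   
                                                                                   


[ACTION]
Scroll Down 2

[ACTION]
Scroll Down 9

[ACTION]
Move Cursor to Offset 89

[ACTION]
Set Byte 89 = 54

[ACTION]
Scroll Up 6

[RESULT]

00000020  94 b6 b6 b6 b6 b6 b6 b6  1e 13 40 fb 28 29 b8 f3  |..........@.()..|     
00000030  2f 87 eb 2f 15 0b a9 95  8a ae 47 9d 9d 9d 9d 9d  |/../......G.....|     
00000040  9d 9d 9d 04 f9 8e 42 00  45 71 a6 0c 22 f4 db c2  |......B.Eq.."...|     
00000050  f1 2e a2 55 bd e5 a1 87  ec 54 ef 80 5a 5a 5a 5a  |...U.....T..ZZZZ|     
00000060  5a 5a 5a 3f c0 47 47 47  47 47 47 47 34 29 c7 5a  |ZZZ?.GGGGGGG4).Z|     
00000070  be 40 26 8b a3 6d 56 67  5d dd 15 b7 2d 39 18 cb  |.@&..mVg]...-9..|     
00000080  ae                                                |.               |     
                                                                                   
                                                                                   
                                                                                   
                                                                                   
                                                                                   
                                                                                   
                                                                                   
                                                                                   
                                                                                   
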